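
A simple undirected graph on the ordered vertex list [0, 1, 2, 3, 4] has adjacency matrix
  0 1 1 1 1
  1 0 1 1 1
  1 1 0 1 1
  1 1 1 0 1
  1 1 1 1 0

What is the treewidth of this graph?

4

A width-4 tree decomposition is:
Bags: B1 = {0, 1, 2, 3, 4}
Tree: (single bag)
With just one bag of size 5, the width is 5 − 1 = 4, so tw(G) ≤ 4. Conversely, {0, 1, 2, 3, 4} is a clique of size 5, and the vertices of any clique must share a bag in every tree decomposition; so some bag has ≥ 5 vertices and tw(G) ≥ 4. The upper and lower bounds meet at 4, so that is the treewidth.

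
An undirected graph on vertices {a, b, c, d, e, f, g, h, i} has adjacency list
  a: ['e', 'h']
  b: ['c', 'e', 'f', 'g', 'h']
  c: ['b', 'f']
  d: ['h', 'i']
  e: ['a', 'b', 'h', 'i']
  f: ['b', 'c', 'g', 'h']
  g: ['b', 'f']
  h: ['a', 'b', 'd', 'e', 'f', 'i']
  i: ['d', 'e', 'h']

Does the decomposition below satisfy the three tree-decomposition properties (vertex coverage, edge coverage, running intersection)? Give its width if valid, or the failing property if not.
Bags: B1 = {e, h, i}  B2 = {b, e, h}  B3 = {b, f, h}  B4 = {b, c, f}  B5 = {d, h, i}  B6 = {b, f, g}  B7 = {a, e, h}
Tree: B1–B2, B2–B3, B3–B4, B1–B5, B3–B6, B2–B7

Vertex coverage: the bags together contain {a, b, c, d, e, f, g, h, i}, the full vertex set. Edge coverage: each edge of G has both endpoints in at least one bag. Running intersection: for every vertex, the bags containing it form a connected subtree. All three properties hold, so this is a valid tree decomposition of width max|bag| − 1 = 2, and hence tw(G) ≤ 2.

Yes; width 2.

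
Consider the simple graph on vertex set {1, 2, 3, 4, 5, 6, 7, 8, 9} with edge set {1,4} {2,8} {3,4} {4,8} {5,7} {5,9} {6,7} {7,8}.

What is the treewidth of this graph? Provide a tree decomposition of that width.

Treewidth 1.
Bags: B1 = {7, 8}  B2 = {4, 8}  B3 = {1, 4}  B4 = {2, 8}  B5 = {6, 7}  B6 = {3, 4}  B7 = {5, 7}  B8 = {5, 9}
Tree: B1–B2, B2–B3, B2–B4, B1–B5, B3–B6, B1–B7, B7–B8

Every bag has size at most 2, so the width is 2 − 1 = 1 and tw(G) ≤ 1. Since G has at least one edge (e.g. 7–8), it is not an edgeless graph, so tw(G) ≥ 1. Therefore the treewidth is 1.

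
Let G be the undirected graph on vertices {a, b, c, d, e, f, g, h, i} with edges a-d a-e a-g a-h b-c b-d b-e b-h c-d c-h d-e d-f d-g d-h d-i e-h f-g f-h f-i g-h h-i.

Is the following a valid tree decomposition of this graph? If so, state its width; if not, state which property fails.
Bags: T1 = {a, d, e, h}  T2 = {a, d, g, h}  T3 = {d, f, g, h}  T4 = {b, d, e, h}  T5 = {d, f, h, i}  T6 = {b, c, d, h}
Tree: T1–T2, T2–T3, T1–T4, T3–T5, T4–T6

Vertex coverage: the bags together contain {a, b, c, d, e, f, g, h, i}, the full vertex set. Edge coverage: each edge of G has both endpoints in at least one bag. Running intersection: for every vertex, the bags containing it form a connected subtree. All three properties hold, so this is a valid tree decomposition of width max|bag| − 1 = 3, and hence tw(G) ≤ 3.

Yes; width 3.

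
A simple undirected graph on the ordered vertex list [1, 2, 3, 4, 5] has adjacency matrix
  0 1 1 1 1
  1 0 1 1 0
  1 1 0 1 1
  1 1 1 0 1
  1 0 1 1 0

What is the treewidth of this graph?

A width-3 tree decomposition is:
Bags: B1 = {1, 3, 4, 5}  B2 = {1, 2, 3, 4}
Tree: B1–B2
Each bag holds 4 vertices, so the decomposition has width 3, which upper-bounds the treewidth. For the lower bound, the 4 vertices {1, 2, 3, 4} are pairwise adjacent, and any tree decomposition puts a clique entirely inside one bag — forcing width ≥ 3. Hence tw(G) = 3 exactly.

3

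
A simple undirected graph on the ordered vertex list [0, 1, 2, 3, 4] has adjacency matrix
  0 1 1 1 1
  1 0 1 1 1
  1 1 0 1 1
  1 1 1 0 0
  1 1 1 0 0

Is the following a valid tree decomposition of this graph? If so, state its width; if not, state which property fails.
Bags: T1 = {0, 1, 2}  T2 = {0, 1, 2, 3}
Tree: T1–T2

A tree decomposition must satisfy three properties: every vertex lies in some bag; for every edge, both endpoints lie together in some bag; and for every vertex, the bags containing it form a connected subtree. Here vertex 4 appears in no bag, so the decomposition is invalid.

No — vertex 4 appears in no bag.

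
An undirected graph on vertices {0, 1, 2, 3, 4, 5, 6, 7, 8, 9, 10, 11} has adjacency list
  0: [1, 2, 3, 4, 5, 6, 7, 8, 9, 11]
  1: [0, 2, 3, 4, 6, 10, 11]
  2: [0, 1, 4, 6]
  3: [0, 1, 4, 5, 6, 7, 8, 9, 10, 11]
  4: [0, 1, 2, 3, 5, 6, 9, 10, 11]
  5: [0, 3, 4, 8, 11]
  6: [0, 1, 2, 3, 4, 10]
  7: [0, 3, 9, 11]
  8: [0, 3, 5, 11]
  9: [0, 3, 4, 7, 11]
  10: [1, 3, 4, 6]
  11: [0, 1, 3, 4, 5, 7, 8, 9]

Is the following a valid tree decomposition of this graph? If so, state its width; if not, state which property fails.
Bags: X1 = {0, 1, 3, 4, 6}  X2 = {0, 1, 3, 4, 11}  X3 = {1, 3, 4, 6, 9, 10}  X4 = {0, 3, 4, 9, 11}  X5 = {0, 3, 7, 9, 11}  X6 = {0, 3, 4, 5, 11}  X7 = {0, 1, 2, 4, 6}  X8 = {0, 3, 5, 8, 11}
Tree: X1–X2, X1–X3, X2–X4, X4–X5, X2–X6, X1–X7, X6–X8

A tree decomposition must satisfy three properties: every vertex lies in some bag; for every edge, both endpoints lie together in some bag; and for every vertex, the bags containing it form a connected subtree. Here bags containing vertex 9 are not connected in the tree, so the decomposition is invalid.

No — bags containing vertex 9 are not connected in the tree.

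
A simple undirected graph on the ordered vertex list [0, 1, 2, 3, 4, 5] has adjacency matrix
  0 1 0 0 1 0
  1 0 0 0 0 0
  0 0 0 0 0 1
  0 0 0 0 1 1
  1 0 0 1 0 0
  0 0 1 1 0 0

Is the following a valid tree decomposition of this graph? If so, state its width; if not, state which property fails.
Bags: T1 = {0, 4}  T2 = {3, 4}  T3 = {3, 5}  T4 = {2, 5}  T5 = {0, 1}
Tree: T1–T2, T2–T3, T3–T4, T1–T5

Yes; width 1.

Every vertex of G appears in some bag (union = {0, 1, 2, 3, 4, 5}); every edge is covered by a bag; and for each vertex v the set of bags containing v is connected in the bag tree. The decomposition is therefore valid. The largest bag has 2 vertices, so the width is 1.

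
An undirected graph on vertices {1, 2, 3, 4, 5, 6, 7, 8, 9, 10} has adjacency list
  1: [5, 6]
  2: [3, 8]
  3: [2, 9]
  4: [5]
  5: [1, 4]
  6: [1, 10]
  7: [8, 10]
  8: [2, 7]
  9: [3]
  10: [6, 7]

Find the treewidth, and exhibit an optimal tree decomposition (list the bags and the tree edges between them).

Each bag holds 2 vertices, so the decomposition has width 1, which upper-bounds the treewidth. Any graph with an edge has treewidth ≥ 1, and G has the edge 9–3. Therefore the treewidth is 1.

Treewidth 1.
Bags: B1 = {3, 9}  B2 = {2, 3}  B3 = {2, 8}  B4 = {7, 8}  B5 = {7, 10}  B6 = {6, 10}  B7 = {1, 6}  B8 = {1, 5}  B9 = {4, 5}
Tree: B1–B2, B2–B3, B3–B4, B4–B5, B5–B6, B6–B7, B7–B8, B8–B9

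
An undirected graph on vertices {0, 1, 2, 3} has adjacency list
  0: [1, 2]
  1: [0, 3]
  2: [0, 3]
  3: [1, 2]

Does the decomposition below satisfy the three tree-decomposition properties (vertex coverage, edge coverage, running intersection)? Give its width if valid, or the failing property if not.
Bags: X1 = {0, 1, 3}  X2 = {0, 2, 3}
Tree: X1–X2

Yes; width 2.

Vertex coverage: the bags together contain {0, 1, 2, 3}, the full vertex set. Edge coverage: each edge of G has both endpoints in at least one bag. Running intersection: for every vertex, the bags containing it form a connected subtree. All three properties hold, so this is a valid tree decomposition of width max|bag| − 1 = 2, and hence tw(G) ≤ 2.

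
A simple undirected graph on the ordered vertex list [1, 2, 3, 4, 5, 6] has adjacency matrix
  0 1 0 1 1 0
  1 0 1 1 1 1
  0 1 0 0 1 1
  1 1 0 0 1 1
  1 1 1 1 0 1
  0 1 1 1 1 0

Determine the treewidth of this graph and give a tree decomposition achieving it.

Each bag holds 4 vertices, so the decomposition has width 3, which upper-bounds the treewidth. On the other hand G contains the 4-clique {2, 3, 5, 6}. A clique must lie in a single bag of any decomposition, so no decomposition can have width below 3. Combining the bounds, tw(G) = 3.

Treewidth 3.
One such decomposition:
Bags: B1 = {2, 3, 5, 6}  B2 = {2, 4, 5, 6}  B3 = {1, 2, 4, 5}
Tree: B1–B2, B2–B3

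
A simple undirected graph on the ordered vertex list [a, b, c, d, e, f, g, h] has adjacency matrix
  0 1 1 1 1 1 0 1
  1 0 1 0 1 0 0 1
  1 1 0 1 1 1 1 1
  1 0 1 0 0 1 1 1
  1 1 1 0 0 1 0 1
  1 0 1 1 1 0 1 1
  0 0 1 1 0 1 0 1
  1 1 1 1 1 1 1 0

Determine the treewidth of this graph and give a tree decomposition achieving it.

Treewidth 4.
One optimal decomposition is:
Bags: B1 = {a, c, d, f, h}  B2 = {a, c, e, f, h}  B3 = {c, d, f, g, h}  B4 = {a, b, c, e, h}
Tree: B1–B2, B1–B3, B2–B4

The largest bag has 5 vertices, giving width 4; this decomposition certifies tw(G) ≤ 4. Conversely, {c, d, f, g, h} is a clique of size 5, and the vertices of any clique must share a bag in every tree decomposition; so some bag has ≥ 5 vertices and tw(G) ≥ 4. Hence tw(G) = 4 exactly.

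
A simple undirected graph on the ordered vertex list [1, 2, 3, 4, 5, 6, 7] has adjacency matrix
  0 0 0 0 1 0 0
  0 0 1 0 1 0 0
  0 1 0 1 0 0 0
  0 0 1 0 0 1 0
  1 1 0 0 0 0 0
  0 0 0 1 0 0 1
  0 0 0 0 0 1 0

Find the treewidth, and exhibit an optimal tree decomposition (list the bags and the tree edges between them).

Every bag has size at most 2, so the width is 2 − 1 = 1 and tw(G) ≤ 1. Any graph with an edge has treewidth ≥ 1, and G has the edge 7–6. Hence tw(G) = 1 exactly.

Treewidth 1.
Bags: B1 = {6, 7}  B2 = {4, 6}  B3 = {3, 4}  B4 = {2, 3}  B5 = {2, 5}  B6 = {1, 5}
Tree: B1–B2, B2–B3, B3–B4, B4–B5, B5–B6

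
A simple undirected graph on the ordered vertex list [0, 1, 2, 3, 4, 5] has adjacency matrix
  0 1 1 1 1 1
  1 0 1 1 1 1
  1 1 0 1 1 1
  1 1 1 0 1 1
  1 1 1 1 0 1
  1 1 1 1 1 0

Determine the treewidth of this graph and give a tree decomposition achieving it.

With just one bag of size 6, the width is 6 − 1 = 5, so tw(G) ≤ 5. For the lower bound, the 6 vertices {0, 1, 2, 3, 4, 5} are pairwise adjacent, and any tree decomposition puts a clique entirely inside one bag — forcing width ≥ 5. Combining the bounds, tw(G) = 5.

Treewidth 5.
One such decomposition:
Bags: B1 = {0, 1, 2, 3, 4, 5}
Tree: (single bag)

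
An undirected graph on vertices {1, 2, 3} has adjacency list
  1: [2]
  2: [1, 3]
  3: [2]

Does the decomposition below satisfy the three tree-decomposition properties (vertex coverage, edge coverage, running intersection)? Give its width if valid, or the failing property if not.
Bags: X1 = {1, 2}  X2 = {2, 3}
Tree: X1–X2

Yes; width 1.

Vertex coverage: the bags together contain {1, 2, 3}, the full vertex set. Edge coverage: each edge of G has both endpoints in at least one bag. Running intersection: for every vertex, the bags containing it form a connected subtree. All three properties hold, so this is a valid tree decomposition of width max|bag| − 1 = 1, and hence tw(G) ≤ 1.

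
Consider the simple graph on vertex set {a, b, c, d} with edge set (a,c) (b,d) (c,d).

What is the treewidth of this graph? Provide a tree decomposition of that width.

The largest bag has 2 vertices, giving width 1; this decomposition certifies tw(G) ≤ 1. Since G has at least one edge (e.g. b–d), it is not an edgeless graph, so tw(G) ≥ 1. Combining the bounds, tw(G) = 1.

Treewidth 1.
One such decomposition:
Bags: B1 = {b, d}  B2 = {c, d}  B3 = {a, c}
Tree: B1–B2, B2–B3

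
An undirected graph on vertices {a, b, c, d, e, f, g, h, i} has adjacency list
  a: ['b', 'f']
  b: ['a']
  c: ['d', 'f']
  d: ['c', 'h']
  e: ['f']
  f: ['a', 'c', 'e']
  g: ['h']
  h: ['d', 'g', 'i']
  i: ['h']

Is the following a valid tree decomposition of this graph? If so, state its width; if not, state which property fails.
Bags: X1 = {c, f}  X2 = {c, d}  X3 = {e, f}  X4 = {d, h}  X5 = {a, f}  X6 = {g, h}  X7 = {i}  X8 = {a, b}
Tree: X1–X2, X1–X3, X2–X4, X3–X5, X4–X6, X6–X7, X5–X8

No — edge (h,i) lies in no bag.

A tree decomposition must satisfy three properties: every vertex lies in some bag; for every edge, both endpoints lie together in some bag; and for every vertex, the bags containing it form a connected subtree. Here edge (h,i) lies in no bag, so the decomposition is invalid.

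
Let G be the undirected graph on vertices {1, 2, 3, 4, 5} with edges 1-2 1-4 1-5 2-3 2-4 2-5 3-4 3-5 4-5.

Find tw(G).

3

A width-3 tree decomposition is:
Bags: B1 = {1, 2, 4, 5}  B2 = {2, 3, 4, 5}
Tree: B1–B2
Each bag holds 4 vertices, so the decomposition has width 3, which upper-bounds the treewidth. For the lower bound, the 4 vertices {1, 2, 4, 5} are pairwise adjacent, and any tree decomposition puts a clique entirely inside one bag — forcing width ≥ 3. The upper and lower bounds meet at 3, so that is the treewidth.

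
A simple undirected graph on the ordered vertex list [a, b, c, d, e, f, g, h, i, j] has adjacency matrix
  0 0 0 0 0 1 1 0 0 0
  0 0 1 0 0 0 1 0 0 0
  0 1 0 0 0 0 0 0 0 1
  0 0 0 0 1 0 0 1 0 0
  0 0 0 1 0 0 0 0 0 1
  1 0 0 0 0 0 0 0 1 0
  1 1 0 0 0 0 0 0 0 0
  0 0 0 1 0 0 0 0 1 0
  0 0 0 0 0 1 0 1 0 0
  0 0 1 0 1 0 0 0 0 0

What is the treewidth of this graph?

A width-2 tree decomposition is:
Bags: B1 = {a, f, i}  B2 = {a, g, i}  B3 = {b, g, i}  B4 = {b, c, i}  B5 = {c, i, j}  B6 = {e, i, j}  B7 = {d, e, i}  B8 = {d, h, i}
Tree: B1–B2, B2–B3, B3–B4, B4–B5, B5–B6, B6–B7, B7–B8
Every bag has size at most 3, so the width is 3 − 1 = 2 and tw(G) ≤ 2. Since i–f–a–g–b–c–j–e–d–h–i is a cycle in G, G is not acyclic. Forests are exactly the graphs of treewidth ≤ 1, so tw(G) ≥ 2. Therefore the treewidth is 2.

2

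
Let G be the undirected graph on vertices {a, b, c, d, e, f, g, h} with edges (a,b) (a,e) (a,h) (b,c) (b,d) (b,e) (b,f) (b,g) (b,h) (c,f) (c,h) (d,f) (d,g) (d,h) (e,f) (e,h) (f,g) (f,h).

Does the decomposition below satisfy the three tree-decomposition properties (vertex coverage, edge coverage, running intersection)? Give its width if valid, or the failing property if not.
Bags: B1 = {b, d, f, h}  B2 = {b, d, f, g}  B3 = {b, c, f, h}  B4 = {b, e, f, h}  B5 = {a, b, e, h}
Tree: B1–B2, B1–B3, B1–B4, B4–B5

Yes; width 3.

Every vertex of G appears in some bag (union = {a, b, c, d, e, f, g, h}); every edge is covered by a bag; and for each vertex v the set of bags containing v is connected in the bag tree. The decomposition is therefore valid. The largest bag has 4 vertices, so the width is 3.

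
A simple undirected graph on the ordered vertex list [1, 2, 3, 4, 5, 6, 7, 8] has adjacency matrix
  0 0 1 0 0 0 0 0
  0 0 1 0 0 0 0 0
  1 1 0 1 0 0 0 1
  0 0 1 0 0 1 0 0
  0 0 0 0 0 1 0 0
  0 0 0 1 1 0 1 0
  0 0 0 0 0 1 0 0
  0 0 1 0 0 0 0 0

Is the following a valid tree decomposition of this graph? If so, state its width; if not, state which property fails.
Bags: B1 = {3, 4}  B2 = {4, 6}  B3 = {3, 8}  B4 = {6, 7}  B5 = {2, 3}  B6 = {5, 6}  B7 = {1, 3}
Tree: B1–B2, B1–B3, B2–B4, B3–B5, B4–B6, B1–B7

Yes; width 1.

Vertex coverage: the bags together contain {1, 2, 3, 4, 5, 6, 7, 8}, the full vertex set. Edge coverage: each edge of G has both endpoints in at least one bag. Running intersection: for every vertex, the bags containing it form a connected subtree. All three properties hold, so this is a valid tree decomposition of width max|bag| − 1 = 1, and hence tw(G) ≤ 1.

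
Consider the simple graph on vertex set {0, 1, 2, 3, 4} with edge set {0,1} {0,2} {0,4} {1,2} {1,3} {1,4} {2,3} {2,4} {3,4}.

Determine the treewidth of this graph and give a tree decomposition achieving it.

The largest bag has 4 vertices, giving width 3; this decomposition certifies tw(G) ≤ 3. Conversely, {0, 1, 2, 4} is a clique of size 4, and the vertices of any clique must share a bag in every tree decomposition; so some bag has ≥ 4 vertices and tw(G) ≥ 3. Hence tw(G) = 3 exactly.

Treewidth 3.
One optimal decomposition is:
Bags: B1 = {0, 1, 2, 4}  B2 = {1, 2, 3, 4}
Tree: B1–B2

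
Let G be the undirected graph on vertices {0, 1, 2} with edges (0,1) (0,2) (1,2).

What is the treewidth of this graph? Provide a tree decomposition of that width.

Treewidth 2.
One optimal decomposition is:
Bags: B1 = {0, 1, 2}
Tree: (single bag)

A single bag containing all 3 vertices is trivially a valid decomposition of width 2. On the other hand G contains the 3-clique {0, 1, 2}. A clique must lie in a single bag of any decomposition, so no decomposition can have width below 2. Combining the bounds, tw(G) = 2.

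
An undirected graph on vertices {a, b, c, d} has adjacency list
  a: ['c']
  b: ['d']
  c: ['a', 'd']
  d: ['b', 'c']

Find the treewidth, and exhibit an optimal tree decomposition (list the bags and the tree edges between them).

Treewidth 1.
One such decomposition:
Bags: B1 = {a, c}  B2 = {c, d}  B3 = {b, d}
Tree: B1–B2, B2–B3

The largest bag has 2 vertices, giving width 1; this decomposition certifies tw(G) ≤ 1. Any graph with an edge has treewidth ≥ 1, and G has the edge a–c. Combining the bounds, tw(G) = 1.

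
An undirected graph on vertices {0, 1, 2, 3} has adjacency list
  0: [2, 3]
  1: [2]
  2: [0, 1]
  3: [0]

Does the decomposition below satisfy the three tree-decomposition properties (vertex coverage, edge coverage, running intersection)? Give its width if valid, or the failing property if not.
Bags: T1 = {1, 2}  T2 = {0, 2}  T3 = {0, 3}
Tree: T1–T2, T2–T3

Every vertex of G appears in some bag (union = {0, 1, 2, 3}); every edge is covered by a bag; and for each vertex v the set of bags containing v is connected in the bag tree. The decomposition is therefore valid. The largest bag has 2 vertices, so the width is 1.

Yes; width 1.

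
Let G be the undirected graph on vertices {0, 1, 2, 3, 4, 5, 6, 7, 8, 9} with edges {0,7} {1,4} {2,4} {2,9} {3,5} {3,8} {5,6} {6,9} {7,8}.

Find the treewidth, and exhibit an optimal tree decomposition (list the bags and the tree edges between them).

The largest bag has 2 vertices, giving width 1; this decomposition certifies tw(G) ≤ 1. Any graph with an edge has treewidth ≥ 1, and G has the edge 0–7. Hence tw(G) = 1 exactly.

Treewidth 1.
Bags: B1 = {0, 7}  B2 = {7, 8}  B3 = {3, 8}  B4 = {3, 5}  B5 = {5, 6}  B6 = {6, 9}  B7 = {2, 9}  B8 = {2, 4}  B9 = {1, 4}
Tree: B1–B2, B2–B3, B3–B4, B4–B5, B5–B6, B6–B7, B7–B8, B8–B9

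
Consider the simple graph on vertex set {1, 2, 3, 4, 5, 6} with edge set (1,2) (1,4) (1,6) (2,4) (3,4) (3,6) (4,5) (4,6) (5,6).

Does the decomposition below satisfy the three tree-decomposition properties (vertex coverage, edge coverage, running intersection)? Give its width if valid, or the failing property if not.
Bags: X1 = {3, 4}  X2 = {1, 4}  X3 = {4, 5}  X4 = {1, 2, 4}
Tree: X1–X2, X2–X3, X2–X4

A tree decomposition must satisfy three properties: every vertex lies in some bag; for every edge, both endpoints lie together in some bag; and for every vertex, the bags containing it form a connected subtree. Here vertex 6 appears in no bag, so the decomposition is invalid.

No — vertex 6 appears in no bag.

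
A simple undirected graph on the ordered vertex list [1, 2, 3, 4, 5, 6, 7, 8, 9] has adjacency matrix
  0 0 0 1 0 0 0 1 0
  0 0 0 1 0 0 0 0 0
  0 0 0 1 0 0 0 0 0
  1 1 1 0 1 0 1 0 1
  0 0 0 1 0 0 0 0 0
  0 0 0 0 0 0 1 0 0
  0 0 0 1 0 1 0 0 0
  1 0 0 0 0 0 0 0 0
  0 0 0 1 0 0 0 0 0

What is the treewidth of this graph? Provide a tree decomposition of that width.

Each bag holds 2 vertices, so the decomposition has width 1, which upper-bounds the treewidth. Since G has at least one edge (e.g. 4–9), it is not an edgeless graph, so tw(G) ≥ 1. Hence tw(G) = 1 exactly.

Treewidth 1.
One optimal decomposition is:
Bags: B1 = {4, 9}  B2 = {3, 4}  B3 = {4, 7}  B4 = {6, 7}  B5 = {4, 5}  B6 = {2, 4}  B7 = {1, 4}  B8 = {1, 8}
Tree: B1–B2, B1–B3, B3–B4, B1–B5, B3–B6, B6–B7, B7–B8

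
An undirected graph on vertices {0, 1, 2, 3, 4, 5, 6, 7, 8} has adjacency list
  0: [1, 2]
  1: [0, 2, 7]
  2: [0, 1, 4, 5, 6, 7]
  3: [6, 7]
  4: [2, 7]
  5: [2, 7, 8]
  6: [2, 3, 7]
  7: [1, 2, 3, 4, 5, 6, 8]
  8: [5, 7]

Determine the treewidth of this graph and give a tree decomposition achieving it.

Treewidth 2.
One such decomposition:
Bags: B1 = {2, 6, 7}  B2 = {3, 6, 7}  B3 = {1, 2, 7}  B4 = {2, 5, 7}  B5 = {2, 4, 7}  B6 = {5, 7, 8}  B7 = {0, 1, 2}
Tree: B1–B2, B1–B3, B3–B4, B4–B5, B4–B6, B3–B7

Every bag has size at most 3, so the width is 3 − 1 = 2 and tw(G) ≤ 2. Conversely, {0, 1, 2} is a clique of size 3, and the vertices of any clique must share a bag in every tree decomposition; so some bag has ≥ 3 vertices and tw(G) ≥ 2. Therefore the treewidth is 2.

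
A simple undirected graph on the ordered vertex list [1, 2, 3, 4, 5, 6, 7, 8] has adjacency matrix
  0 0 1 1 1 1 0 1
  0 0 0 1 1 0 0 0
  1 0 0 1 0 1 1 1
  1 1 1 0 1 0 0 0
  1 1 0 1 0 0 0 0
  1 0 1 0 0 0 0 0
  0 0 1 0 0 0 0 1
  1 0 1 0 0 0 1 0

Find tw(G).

2

A width-2 tree decomposition is:
Bags: B1 = {1, 3, 8}  B2 = {1, 3, 4}  B3 = {3, 7, 8}  B4 = {1, 4, 5}  B5 = {1, 3, 6}  B6 = {2, 4, 5}
Tree: B1–B2, B1–B3, B2–B4, B2–B5, B4–B6
Every bag has size at most 3, so the width is 3 − 1 = 2 and tw(G) ≤ 2. On the other hand G contains the 3-clique {1, 3, 8}. A clique must lie in a single bag of any decomposition, so no decomposition can have width below 2. Hence tw(G) = 2 exactly.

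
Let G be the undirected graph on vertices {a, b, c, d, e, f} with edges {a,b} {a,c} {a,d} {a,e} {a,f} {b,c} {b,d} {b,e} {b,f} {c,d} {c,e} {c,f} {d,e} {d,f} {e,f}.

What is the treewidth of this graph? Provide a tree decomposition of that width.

Treewidth 5.
One such decomposition:
Bags: B1 = {a, b, c, d, e, f}
Tree: (single bag)

With just one bag of size 6, the width is 6 − 1 = 5, so tw(G) ≤ 5. On the other hand G contains the 6-clique {a, b, c, d, e, f}. A clique must lie in a single bag of any decomposition, so no decomposition can have width below 5. The upper and lower bounds meet at 5, so that is the treewidth.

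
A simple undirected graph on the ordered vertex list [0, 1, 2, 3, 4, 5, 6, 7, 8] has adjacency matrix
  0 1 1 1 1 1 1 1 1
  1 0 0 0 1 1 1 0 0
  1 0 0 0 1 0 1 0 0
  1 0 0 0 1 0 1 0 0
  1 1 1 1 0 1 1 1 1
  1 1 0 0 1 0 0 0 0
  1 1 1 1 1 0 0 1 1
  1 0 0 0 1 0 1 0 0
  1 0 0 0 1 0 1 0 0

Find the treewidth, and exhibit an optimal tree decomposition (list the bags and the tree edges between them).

Treewidth 3.
Bags: B1 = {0, 3, 4, 6}  B2 = {0, 4, 6, 8}  B3 = {0, 2, 4, 6}  B4 = {0, 1, 4, 6}  B5 = {0, 4, 6, 7}  B6 = {0, 1, 4, 5}
Tree: B1–B2, B1–B3, B2–B4, B1–B5, B4–B6

Each bag holds 4 vertices, so the decomposition has width 3, which upper-bounds the treewidth. Conversely, {0, 1, 4, 5} is a clique of size 4, and the vertices of any clique must share a bag in every tree decomposition; so some bag has ≥ 4 vertices and tw(G) ≥ 3. Therefore the treewidth is 3.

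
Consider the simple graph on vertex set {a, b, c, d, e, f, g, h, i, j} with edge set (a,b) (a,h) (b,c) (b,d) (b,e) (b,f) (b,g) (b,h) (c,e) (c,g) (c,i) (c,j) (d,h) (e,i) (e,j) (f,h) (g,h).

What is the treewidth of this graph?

A width-2 tree decomposition is:
Bags: B1 = {c, e, j}  B2 = {b, c, e}  B3 = {b, c, g}  B4 = {c, e, i}  B5 = {b, g, h}  B6 = {a, b, h}  B7 = {b, d, h}  B8 = {b, f, h}
Tree: B1–B2, B2–B3, B1–B4, B3–B5, B5–B6, B5–B7, B6–B8
Each bag holds 3 vertices, so the decomposition has width 2, which upper-bounds the treewidth. On the other hand G contains the 3-clique {c, e, j}. A clique must lie in a single bag of any decomposition, so no decomposition can have width below 2. The upper and lower bounds meet at 2, so that is the treewidth.

2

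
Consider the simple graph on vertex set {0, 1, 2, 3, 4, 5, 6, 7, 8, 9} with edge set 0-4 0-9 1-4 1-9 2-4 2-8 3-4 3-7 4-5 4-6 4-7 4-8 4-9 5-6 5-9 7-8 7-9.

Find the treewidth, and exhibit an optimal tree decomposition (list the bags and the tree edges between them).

Treewidth 2.
One optimal decomposition is:
Bags: B1 = {4, 5, 9}  B2 = {4, 7, 9}  B3 = {4, 7, 8}  B4 = {2, 4, 8}  B5 = {3, 4, 7}  B6 = {0, 4, 9}  B7 = {1, 4, 9}  B8 = {4, 5, 6}
Tree: B1–B2, B2–B3, B3–B4, B3–B5, B1–B6, B1–B7, B1–B8

The largest bag has 3 vertices, giving width 2; this decomposition certifies tw(G) ≤ 2. Conversely, {2, 4, 8} is a clique of size 3, and the vertices of any clique must share a bag in every tree decomposition; so some bag has ≥ 3 vertices and tw(G) ≥ 2. The upper and lower bounds meet at 2, so that is the treewidth.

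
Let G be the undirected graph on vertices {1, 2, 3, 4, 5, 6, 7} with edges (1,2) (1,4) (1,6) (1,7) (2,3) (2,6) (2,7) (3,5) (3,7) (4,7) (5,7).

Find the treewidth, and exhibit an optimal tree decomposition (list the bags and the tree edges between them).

Every bag has size at most 3, so the width is 3 − 1 = 2 and tw(G) ≤ 2. For the lower bound, the 3 vertices {1, 2, 6} are pairwise adjacent, and any tree decomposition puts a clique entirely inside one bag — forcing width ≥ 2. Therefore the treewidth is 2.

Treewidth 2.
One such decomposition:
Bags: B1 = {1, 2, 7}  B2 = {2, 3, 7}  B3 = {1, 4, 7}  B4 = {1, 2, 6}  B5 = {3, 5, 7}
Tree: B1–B2, B1–B3, B1–B4, B2–B5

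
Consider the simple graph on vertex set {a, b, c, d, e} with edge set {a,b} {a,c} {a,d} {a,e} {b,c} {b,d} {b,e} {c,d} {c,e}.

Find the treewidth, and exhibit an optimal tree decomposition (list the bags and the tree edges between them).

Treewidth 3.
One optimal decomposition is:
Bags: B1 = {a, b, c, d}  B2 = {a, b, c, e}
Tree: B1–B2

Each bag holds 4 vertices, so the decomposition has width 3, which upper-bounds the treewidth. On the other hand G contains the 4-clique {a, b, c, d}. A clique must lie in a single bag of any decomposition, so no decomposition can have width below 3. The upper and lower bounds meet at 3, so that is the treewidth.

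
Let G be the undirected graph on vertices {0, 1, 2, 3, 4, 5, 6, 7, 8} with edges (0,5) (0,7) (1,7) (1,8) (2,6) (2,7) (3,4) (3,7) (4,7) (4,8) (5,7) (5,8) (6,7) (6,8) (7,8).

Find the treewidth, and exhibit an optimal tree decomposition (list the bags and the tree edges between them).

Treewidth 2.
One such decomposition:
Bags: B1 = {6, 7, 8}  B2 = {5, 7, 8}  B3 = {2, 6, 7}  B4 = {1, 7, 8}  B5 = {0, 5, 7}  B6 = {4, 7, 8}  B7 = {3, 4, 7}
Tree: B1–B2, B1–B3, B1–B4, B2–B5, B4–B6, B6–B7

Each bag holds 3 vertices, so the decomposition has width 2, which upper-bounds the treewidth. On the other hand G contains the 3-clique {0, 5, 7}. A clique must lie in a single bag of any decomposition, so no decomposition can have width below 2. The upper and lower bounds meet at 2, so that is the treewidth.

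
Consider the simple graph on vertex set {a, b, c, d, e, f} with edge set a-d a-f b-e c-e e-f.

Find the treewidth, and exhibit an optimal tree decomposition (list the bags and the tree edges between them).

The largest bag has 2 vertices, giving width 1; this decomposition certifies tw(G) ≤ 1. Any graph with an edge has treewidth ≥ 1, and G has the edge e–f. Hence tw(G) = 1 exactly.

Treewidth 1.
Bags: B1 = {e, f}  B2 = {c, e}  B3 = {a, f}  B4 = {a, d}  B5 = {b, e}
Tree: B1–B2, B1–B3, B3–B4, B2–B5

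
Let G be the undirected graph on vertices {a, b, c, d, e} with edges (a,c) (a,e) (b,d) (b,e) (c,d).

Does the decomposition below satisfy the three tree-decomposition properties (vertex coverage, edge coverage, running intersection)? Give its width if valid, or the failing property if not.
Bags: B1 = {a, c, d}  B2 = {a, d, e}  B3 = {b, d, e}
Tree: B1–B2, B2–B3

Vertex coverage: the bags together contain {a, b, c, d, e}, the full vertex set. Edge coverage: each edge of G has both endpoints in at least one bag. Running intersection: for every vertex, the bags containing it form a connected subtree. All three properties hold, so this is a valid tree decomposition of width max|bag| − 1 = 2, and hence tw(G) ≤ 2.

Yes; width 2.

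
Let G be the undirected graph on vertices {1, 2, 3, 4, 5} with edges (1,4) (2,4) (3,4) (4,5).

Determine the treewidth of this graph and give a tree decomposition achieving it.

Every bag has size at most 2, so the width is 2 − 1 = 1 and tw(G) ≤ 1. Since G has at least one edge (e.g. 1–4), it is not an edgeless graph, so tw(G) ≥ 1. Hence tw(G) = 1 exactly.

Treewidth 1.
One such decomposition:
Bags: B1 = {1, 4}  B2 = {3, 4}  B3 = {4, 5}  B4 = {2, 4}
Tree: B1–B2, B1–B3, B1–B4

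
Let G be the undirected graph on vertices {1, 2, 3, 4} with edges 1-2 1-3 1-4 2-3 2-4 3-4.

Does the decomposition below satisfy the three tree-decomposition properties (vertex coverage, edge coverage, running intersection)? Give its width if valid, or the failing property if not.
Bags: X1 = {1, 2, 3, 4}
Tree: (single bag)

Yes; width 3.

Vertex coverage: the bags together contain {1, 2, 3, 4}, the full vertex set. Edge coverage: each edge of G has both endpoints in at least one bag. Running intersection: for every vertex, the bags containing it form a connected subtree. All three properties hold, so this is a valid tree decomposition of width max|bag| − 1 = 3, and hence tw(G) ≤ 3.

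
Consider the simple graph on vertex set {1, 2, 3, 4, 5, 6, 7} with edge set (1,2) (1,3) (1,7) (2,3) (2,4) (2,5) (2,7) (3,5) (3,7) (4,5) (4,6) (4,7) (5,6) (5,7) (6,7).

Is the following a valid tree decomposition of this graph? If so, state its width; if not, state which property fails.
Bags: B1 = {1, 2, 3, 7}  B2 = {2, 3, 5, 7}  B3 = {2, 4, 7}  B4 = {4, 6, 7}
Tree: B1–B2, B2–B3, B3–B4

A tree decomposition must satisfy three properties: every vertex lies in some bag; for every edge, both endpoints lie together in some bag; and for every vertex, the bags containing it form a connected subtree. Here edge (5,4) lies in no bag, so the decomposition is invalid.

No — edge (5,4) lies in no bag.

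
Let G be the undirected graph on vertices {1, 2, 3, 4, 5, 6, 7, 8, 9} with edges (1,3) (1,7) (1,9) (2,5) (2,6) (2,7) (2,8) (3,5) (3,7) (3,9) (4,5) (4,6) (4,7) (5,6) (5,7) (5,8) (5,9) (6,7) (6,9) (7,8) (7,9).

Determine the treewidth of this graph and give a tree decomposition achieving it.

The largest bag has 4 vertices, giving width 3; this decomposition certifies tw(G) ≤ 3. For the lower bound, the 4 vertices {1, 3, 7, 9} are pairwise adjacent, and any tree decomposition puts a clique entirely inside one bag — forcing width ≥ 3. Combining the bounds, tw(G) = 3.

Treewidth 3.
One optimal decomposition is:
Bags: B1 = {5, 6, 7, 9}  B2 = {3, 5, 7, 9}  B3 = {1, 3, 7, 9}  B4 = {4, 5, 6, 7}  B5 = {2, 5, 6, 7}  B6 = {2, 5, 7, 8}
Tree: B1–B2, B2–B3, B1–B4, B4–B5, B5–B6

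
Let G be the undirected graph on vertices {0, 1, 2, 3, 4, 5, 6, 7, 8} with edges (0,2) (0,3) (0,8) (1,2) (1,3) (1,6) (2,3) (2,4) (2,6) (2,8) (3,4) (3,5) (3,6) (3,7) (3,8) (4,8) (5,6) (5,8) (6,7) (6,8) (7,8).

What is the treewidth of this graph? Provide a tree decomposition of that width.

Treewidth 3.
Bags: B1 = {1, 2, 3, 6}  B2 = {2, 3, 6, 8}  B3 = {3, 6, 7, 8}  B4 = {2, 3, 4, 8}  B5 = {0, 2, 3, 8}  B6 = {3, 5, 6, 8}
Tree: B1–B2, B2–B3, B2–B4, B4–B5, B2–B6

Each bag holds 4 vertices, so the decomposition has width 3, which upper-bounds the treewidth. Conversely, {0, 2, 3, 8} is a clique of size 4, and the vertices of any clique must share a bag in every tree decomposition; so some bag has ≥ 4 vertices and tw(G) ≥ 3. Therefore the treewidth is 3.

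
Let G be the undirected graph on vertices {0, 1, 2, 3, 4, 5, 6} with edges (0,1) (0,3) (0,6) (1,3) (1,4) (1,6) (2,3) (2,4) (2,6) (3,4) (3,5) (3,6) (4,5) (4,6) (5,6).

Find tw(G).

3

A width-3 tree decomposition is:
Bags: B1 = {2, 3, 4, 6}  B2 = {1, 3, 4, 6}  B3 = {3, 4, 5, 6}  B4 = {0, 1, 3, 6}
Tree: B1–B2, B1–B3, B2–B4
Every bag has size at most 4, so the width is 4 − 1 = 3 and tw(G) ≤ 3. On the other hand G contains the 4-clique {0, 1, 3, 6}. A clique must lie in a single bag of any decomposition, so no decomposition can have width below 3. Combining the bounds, tw(G) = 3.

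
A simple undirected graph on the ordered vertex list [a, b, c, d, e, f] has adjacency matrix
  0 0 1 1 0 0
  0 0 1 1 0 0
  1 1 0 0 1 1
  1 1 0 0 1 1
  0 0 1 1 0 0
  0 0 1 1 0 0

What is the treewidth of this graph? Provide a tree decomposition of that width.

Every bag has size at most 3, so the width is 3 − 1 = 2 and tw(G) ≤ 2. Since d–e–c–f–d is a cycle in G, G is not acyclic. Forests are exactly the graphs of treewidth ≤ 1, so tw(G) ≥ 2. Combining the bounds, tw(G) = 2.

Treewidth 2.
One optimal decomposition is:
Bags: B1 = {c, d, e}  B2 = {c, d, f}  B3 = {a, c, d}  B4 = {b, c, d}
Tree: B1–B2, B2–B3, B3–B4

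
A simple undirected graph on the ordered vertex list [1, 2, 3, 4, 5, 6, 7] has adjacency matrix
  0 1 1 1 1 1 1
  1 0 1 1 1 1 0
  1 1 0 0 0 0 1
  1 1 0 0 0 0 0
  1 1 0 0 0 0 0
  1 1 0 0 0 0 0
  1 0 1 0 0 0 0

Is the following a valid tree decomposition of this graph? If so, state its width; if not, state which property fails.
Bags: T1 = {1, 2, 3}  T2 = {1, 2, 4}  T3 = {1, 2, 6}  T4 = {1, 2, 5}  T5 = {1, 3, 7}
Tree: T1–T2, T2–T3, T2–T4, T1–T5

Yes; width 2.

Every vertex of G appears in some bag (union = {1, 2, 3, 4, 5, 6, 7}); every edge is covered by a bag; and for each vertex v the set of bags containing v is connected in the bag tree. The decomposition is therefore valid. The largest bag has 3 vertices, so the width is 2.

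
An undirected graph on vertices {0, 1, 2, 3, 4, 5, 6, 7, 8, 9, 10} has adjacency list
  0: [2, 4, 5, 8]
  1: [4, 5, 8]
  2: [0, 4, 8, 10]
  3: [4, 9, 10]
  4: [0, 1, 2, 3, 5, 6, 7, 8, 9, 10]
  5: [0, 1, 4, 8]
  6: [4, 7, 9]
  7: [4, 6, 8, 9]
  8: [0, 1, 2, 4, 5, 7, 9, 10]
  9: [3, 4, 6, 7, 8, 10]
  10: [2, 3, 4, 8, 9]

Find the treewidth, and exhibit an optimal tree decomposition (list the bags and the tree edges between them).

Every bag has size at most 4, so the width is 4 − 1 = 3 and tw(G) ≤ 3. For the lower bound, the 4 vertices {0, 2, 4, 8} are pairwise adjacent, and any tree decomposition puts a clique entirely inside one bag — forcing width ≥ 3. Therefore the treewidth is 3.

Treewidth 3.
One such decomposition:
Bags: B1 = {2, 4, 8, 10}  B2 = {0, 2, 4, 8}  B3 = {4, 8, 9, 10}  B4 = {4, 7, 8, 9}  B5 = {4, 6, 7, 9}  B6 = {0, 4, 5, 8}  B7 = {1, 4, 5, 8}  B8 = {3, 4, 9, 10}
Tree: B1–B2, B1–B3, B3–B4, B4–B5, B2–B6, B6–B7, B3–B8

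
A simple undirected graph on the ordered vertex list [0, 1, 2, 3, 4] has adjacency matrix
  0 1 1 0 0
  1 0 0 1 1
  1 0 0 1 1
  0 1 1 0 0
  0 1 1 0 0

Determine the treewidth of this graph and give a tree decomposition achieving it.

Treewidth 2.
One such decomposition:
Bags: B1 = {0, 1, 2}  B2 = {1, 2, 3}  B3 = {1, 2, 4}
Tree: B1–B2, B2–B3

Every bag has size at most 3, so the width is 3 − 1 = 2 and tw(G) ≤ 2. Since 0–1–3–2–0 is a cycle in G, G is not acyclic. Forests are exactly the graphs of treewidth ≤ 1, so tw(G) ≥ 2. Therefore the treewidth is 2.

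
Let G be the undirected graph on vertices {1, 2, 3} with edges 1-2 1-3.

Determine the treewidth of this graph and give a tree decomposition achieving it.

Treewidth 1.
Bags: B1 = {1, 2}  B2 = {1, 3}
Tree: B1–B2

The largest bag has 2 vertices, giving width 1; this decomposition certifies tw(G) ≤ 1. Since G has at least one edge (e.g. 1–2), it is not an edgeless graph, so tw(G) ≥ 1. Hence tw(G) = 1 exactly.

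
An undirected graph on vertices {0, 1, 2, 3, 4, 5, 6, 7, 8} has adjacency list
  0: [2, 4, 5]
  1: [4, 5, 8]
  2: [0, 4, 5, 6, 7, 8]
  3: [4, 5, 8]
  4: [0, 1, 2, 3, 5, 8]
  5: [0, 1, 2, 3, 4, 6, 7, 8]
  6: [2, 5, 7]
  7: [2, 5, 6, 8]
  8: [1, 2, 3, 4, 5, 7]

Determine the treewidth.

3

A width-3 tree decomposition is:
Bags: B1 = {2, 4, 5, 8}  B2 = {0, 2, 4, 5}  B3 = {3, 4, 5, 8}  B4 = {2, 5, 7, 8}  B5 = {1, 4, 5, 8}  B6 = {2, 5, 6, 7}
Tree: B1–B2, B1–B3, B1–B4, B3–B5, B4–B6
Each bag holds 4 vertices, so the decomposition has width 3, which upper-bounds the treewidth. Conversely, {1, 4, 5, 8} is a clique of size 4, and the vertices of any clique must share a bag in every tree decomposition; so some bag has ≥ 4 vertices and tw(G) ≥ 3. Combining the bounds, tw(G) = 3.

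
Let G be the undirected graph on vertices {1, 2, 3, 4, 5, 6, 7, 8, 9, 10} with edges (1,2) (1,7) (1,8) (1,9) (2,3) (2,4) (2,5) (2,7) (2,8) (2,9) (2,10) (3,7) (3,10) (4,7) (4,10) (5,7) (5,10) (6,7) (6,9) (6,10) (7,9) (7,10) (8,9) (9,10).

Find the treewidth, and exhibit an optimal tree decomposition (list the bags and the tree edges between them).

Each bag holds 4 vertices, so the decomposition has width 3, which upper-bounds the treewidth. On the other hand G contains the 4-clique {1, 2, 8, 9}. A clique must lie in a single bag of any decomposition, so no decomposition can have width below 3. Therefore the treewidth is 3.

Treewidth 3.
Bags: B1 = {1, 2, 7, 9}  B2 = {2, 7, 9, 10}  B3 = {6, 7, 9, 10}  B4 = {2, 5, 7, 10}  B5 = {2, 4, 7, 10}  B6 = {2, 3, 7, 10}  B7 = {1, 2, 8, 9}
Tree: B1–B2, B2–B3, B2–B4, B4–B5, B2–B6, B1–B7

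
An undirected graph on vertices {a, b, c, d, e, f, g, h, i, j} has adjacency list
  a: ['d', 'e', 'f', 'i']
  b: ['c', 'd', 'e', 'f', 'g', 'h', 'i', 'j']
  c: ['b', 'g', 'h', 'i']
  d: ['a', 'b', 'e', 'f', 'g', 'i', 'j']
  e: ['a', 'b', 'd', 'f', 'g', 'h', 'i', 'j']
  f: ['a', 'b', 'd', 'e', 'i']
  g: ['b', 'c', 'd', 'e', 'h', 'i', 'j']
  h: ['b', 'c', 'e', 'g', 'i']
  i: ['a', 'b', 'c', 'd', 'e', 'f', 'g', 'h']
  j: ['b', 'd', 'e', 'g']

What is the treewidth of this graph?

4

A width-4 tree decomposition is:
Bags: B1 = {b, d, e, g, i}  B2 = {b, e, g, h, i}  B3 = {b, c, g, h, i}  B4 = {b, d, e, f, i}  B5 = {b, d, e, g, j}  B6 = {a, d, e, f, i}
Tree: B1–B2, B2–B3, B1–B4, B1–B5, B4–B6
The largest bag has 5 vertices, giving width 4; this decomposition certifies tw(G) ≤ 4. For the lower bound, the 5 vertices {a, d, e, f, i} are pairwise adjacent, and any tree decomposition puts a clique entirely inside one bag — forcing width ≥ 4. Hence tw(G) = 4 exactly.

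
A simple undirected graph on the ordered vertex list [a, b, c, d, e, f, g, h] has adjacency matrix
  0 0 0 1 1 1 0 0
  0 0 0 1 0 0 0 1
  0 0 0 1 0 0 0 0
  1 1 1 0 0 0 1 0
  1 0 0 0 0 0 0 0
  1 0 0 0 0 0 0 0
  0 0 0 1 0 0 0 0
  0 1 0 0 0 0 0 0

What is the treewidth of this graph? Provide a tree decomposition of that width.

Treewidth 1.
One such decomposition:
Bags: B1 = {a, d}  B2 = {b, d}  B3 = {b, h}  B4 = {a, f}  B5 = {d, g}  B6 = {c, d}  B7 = {a, e}
Tree: B1–B2, B2–B3, B1–B4, B1–B5, B2–B6, B4–B7

The largest bag has 2 vertices, giving width 1; this decomposition certifies tw(G) ≤ 1. Since G has at least one edge (e.g. d–a), it is not an edgeless graph, so tw(G) ≥ 1. Hence tw(G) = 1 exactly.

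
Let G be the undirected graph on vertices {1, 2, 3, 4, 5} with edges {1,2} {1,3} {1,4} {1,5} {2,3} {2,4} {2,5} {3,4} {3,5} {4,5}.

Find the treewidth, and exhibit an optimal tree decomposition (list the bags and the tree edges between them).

With just one bag of size 5, the width is 5 − 1 = 4, so tw(G) ≤ 4. Conversely, {1, 2, 3, 4, 5} is a clique of size 5, and the vertices of any clique must share a bag in every tree decomposition; so some bag has ≥ 5 vertices and tw(G) ≥ 4. Therefore the treewidth is 4.

Treewidth 4.
One such decomposition:
Bags: B1 = {1, 2, 3, 4, 5}
Tree: (single bag)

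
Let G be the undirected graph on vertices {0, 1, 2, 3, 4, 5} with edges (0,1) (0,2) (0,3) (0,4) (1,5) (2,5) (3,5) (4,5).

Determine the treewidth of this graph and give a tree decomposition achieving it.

The largest bag has 3 vertices, giving width 2; this decomposition certifies tw(G) ≤ 2. For the lower bound, G contains the cycle 1–5–2–0–1, so G is not a forest; only forests have treewidth ≤ 1, hence tw(G) ≥ 2. Combining the bounds, tw(G) = 2.

Treewidth 2.
Bags: B1 = {0, 1, 5}  B2 = {0, 2, 5}  B3 = {0, 3, 5}  B4 = {0, 4, 5}
Tree: B1–B2, B2–B3, B3–B4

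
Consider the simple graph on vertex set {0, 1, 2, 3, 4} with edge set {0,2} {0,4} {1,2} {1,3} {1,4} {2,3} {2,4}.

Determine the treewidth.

2

A width-2 tree decomposition is:
Bags: B1 = {1, 2, 4}  B2 = {0, 2, 4}  B3 = {1, 2, 3}
Tree: B1–B2, B1–B3
Every bag has size at most 3, so the width is 3 − 1 = 2 and tw(G) ≤ 2. For the lower bound, the 3 vertices {0, 2, 4} are pairwise adjacent, and any tree decomposition puts a clique entirely inside one bag — forcing width ≥ 2. Combining the bounds, tw(G) = 2.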